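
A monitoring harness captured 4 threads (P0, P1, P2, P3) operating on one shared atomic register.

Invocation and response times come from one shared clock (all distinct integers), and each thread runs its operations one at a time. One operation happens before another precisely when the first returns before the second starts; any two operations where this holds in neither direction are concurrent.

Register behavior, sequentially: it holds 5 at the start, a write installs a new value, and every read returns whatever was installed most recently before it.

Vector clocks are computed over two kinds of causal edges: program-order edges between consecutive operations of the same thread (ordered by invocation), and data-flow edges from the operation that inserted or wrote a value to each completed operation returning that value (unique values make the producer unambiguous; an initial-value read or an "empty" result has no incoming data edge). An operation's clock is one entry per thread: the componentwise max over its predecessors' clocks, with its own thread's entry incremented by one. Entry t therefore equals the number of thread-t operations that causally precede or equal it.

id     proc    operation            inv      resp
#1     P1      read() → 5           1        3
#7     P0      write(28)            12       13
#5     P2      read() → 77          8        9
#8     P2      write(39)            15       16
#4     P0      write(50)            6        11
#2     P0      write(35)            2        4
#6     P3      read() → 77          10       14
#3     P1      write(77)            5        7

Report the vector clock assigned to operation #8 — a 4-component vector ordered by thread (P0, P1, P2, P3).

(0, 2, 2, 0)

#1 (invocation 1): nothing precedes it; P1's component alone gives (0, 1, 0, 0)
#2 (invocation 2): nothing precedes it; P0's component alone gives (1, 0, 0, 0)
#3 (invocation 5): componentwise max over VC(#1)=(0, 1, 0, 0), +1 at P1, giving (0, 2, 0, 0)
#4 (invocation 6): componentwise max over VC(#2)=(1, 0, 0, 0), +1 at P0, giving (2, 0, 0, 0)
#6 (invocation 10): componentwise max over VC(#3)=(0, 2, 0, 0), +1 at P3, giving (0, 2, 0, 1)
#5 (invocation 8): componentwise max over VC(#3)=(0, 2, 0, 0), +1 at P2, giving (0, 2, 1, 0)
#7 (invocation 12): componentwise max over VC(#4)=(2, 0, 0, 0), +1 at P0, giving (3, 0, 0, 0)
#8 (invocation 15): componentwise max over VC(#5)=(0, 2, 1, 0), +1 at P2, giving (0, 2, 2, 0)
target: VC(#8) = (0, 2, 2, 0)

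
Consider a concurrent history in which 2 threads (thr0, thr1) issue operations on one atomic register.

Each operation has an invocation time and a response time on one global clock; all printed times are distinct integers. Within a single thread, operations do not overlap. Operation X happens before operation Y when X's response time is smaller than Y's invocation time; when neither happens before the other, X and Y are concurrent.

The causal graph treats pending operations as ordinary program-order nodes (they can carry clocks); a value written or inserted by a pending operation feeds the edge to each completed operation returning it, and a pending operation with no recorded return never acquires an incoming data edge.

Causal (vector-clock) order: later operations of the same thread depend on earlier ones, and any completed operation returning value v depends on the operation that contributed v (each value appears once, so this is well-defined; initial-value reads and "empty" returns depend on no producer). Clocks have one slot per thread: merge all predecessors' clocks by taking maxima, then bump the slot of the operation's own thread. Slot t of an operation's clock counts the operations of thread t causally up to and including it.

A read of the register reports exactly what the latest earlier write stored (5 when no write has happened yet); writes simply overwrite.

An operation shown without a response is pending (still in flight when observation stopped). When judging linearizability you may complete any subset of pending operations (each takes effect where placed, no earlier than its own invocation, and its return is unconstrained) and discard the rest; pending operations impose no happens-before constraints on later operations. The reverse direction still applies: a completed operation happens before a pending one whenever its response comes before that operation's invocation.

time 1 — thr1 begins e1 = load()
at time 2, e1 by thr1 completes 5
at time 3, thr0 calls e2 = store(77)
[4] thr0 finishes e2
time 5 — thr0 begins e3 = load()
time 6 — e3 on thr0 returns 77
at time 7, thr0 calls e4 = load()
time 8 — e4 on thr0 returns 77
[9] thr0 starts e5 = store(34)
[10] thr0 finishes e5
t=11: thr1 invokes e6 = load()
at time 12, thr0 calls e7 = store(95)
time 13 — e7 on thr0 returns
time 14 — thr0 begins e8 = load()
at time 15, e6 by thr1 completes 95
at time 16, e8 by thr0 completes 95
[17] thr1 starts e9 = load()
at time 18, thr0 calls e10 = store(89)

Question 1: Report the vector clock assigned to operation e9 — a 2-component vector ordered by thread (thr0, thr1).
Answer: (5, 3)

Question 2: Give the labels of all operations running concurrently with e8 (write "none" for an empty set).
Answer: e6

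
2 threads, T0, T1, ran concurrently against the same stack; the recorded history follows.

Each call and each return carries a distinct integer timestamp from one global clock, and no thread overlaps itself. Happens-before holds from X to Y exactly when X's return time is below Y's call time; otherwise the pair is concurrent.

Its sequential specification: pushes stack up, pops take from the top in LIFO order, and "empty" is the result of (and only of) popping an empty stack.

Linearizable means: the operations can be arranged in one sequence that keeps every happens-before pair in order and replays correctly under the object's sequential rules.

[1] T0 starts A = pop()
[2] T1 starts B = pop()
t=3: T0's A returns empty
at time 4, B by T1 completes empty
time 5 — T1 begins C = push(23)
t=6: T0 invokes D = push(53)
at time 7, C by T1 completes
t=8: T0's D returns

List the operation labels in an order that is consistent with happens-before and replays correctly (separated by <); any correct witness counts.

A < B < C < D

after step 1 (A pop() → empty): stack <>
after step 2 (B pop() → empty): stack <>
after step 3 (C push(23)): stack <23>
after step 4 (D push(53)): stack <23,53>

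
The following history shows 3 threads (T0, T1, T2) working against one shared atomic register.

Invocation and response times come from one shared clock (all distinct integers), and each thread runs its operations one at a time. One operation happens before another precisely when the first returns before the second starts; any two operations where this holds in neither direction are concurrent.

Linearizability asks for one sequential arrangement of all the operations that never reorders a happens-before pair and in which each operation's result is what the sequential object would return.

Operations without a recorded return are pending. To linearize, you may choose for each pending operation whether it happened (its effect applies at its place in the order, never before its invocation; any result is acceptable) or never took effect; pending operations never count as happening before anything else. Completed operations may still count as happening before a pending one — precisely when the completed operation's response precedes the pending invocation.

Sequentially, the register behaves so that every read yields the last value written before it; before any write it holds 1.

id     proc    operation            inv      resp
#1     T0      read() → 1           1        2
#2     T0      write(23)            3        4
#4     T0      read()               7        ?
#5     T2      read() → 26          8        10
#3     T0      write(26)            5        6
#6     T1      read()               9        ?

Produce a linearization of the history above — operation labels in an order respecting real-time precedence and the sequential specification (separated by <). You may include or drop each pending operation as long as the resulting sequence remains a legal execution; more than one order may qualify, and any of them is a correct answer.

step 1: #1 read() → 1 — value 1
step 2: #2 write(23) — value 23
step 3: #3 write(26) — value 26
step 4: #4 read() (pending, included) — value 26
step 5: #5 read() → 26 — value 26

#1 < #2 < #3 < #4 < #5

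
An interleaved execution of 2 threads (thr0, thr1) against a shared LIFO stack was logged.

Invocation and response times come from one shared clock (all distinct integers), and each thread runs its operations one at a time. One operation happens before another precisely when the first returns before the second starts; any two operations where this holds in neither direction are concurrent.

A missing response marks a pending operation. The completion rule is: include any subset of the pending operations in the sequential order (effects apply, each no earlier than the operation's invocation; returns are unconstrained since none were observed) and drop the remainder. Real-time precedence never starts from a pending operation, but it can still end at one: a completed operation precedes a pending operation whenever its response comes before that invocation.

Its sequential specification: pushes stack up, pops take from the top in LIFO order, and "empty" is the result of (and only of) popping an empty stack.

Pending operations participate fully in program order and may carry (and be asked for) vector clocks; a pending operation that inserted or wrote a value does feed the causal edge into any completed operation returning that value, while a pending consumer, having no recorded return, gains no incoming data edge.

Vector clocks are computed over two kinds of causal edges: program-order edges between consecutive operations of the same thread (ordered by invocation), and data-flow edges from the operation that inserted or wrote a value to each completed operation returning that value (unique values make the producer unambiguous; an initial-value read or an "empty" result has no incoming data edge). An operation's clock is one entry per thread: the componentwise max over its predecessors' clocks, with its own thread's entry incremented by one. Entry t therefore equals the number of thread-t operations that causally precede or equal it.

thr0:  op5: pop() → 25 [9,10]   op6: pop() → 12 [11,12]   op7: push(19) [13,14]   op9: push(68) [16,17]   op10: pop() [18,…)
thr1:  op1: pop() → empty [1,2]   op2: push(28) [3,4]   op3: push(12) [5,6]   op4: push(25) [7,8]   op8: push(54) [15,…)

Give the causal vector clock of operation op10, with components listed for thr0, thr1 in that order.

op1 (invocation 1): nothing precedes it; thr1's component alone gives (0, 1)
op2 (invocation 3): componentwise max over VC(op1)=(0, 1), +1 at thr1, giving (0, 2)
op3 (invocation 5): componentwise max over VC(op2)=(0, 2), +1 at thr1, giving (0, 3)
op4 (invocation 7): componentwise max over VC(op3)=(0, 3), +1 at thr1, giving (0, 4)
op8 (invocation 15): componentwise max over VC(op4)=(0, 4), +1 at thr1, giving (0, 5)
op5 (invocation 9): componentwise max over VC(op4)=(0, 4), +1 at thr0, giving (1, 4)
op6 (invocation 11): componentwise max over VC(op3)=(0, 3), VC(op5)=(1, 4), +1 at thr0, giving (2, 4)
op7 (invocation 13): componentwise max over VC(op6)=(2, 4), +1 at thr0, giving (3, 4)
op9 (invocation 16): componentwise max over VC(op7)=(3, 4), +1 at thr0, giving (4, 4)
op10 (invocation 18): componentwise max over VC(op9)=(4, 4), +1 at thr0, giving (5, 4)
target: VC(op10) = (5, 4)

(5, 4)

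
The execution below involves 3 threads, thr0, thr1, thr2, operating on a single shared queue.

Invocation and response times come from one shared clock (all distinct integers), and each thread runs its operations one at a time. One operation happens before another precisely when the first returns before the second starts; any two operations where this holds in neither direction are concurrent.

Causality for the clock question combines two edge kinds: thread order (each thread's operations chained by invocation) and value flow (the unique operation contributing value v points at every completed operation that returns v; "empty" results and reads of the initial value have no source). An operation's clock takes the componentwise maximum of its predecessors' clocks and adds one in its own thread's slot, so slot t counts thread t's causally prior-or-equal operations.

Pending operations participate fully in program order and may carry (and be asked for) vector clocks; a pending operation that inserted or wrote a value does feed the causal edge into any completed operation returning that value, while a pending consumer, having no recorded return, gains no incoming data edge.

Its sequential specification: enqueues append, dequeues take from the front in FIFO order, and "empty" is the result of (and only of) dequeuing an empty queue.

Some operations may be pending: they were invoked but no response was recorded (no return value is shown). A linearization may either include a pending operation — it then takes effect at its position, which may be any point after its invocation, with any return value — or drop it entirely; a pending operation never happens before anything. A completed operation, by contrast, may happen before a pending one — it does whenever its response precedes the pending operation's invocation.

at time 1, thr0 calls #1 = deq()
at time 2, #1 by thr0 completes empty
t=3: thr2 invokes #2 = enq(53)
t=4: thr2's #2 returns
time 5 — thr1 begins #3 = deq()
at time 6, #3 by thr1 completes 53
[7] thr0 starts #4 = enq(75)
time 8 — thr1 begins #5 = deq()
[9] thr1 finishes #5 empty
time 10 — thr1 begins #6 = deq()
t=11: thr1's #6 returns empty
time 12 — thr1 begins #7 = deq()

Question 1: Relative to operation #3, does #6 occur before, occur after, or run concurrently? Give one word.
Answer: after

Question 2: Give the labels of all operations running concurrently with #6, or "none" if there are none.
Answer: #4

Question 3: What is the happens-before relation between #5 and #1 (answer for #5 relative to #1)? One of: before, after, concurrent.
Answer: after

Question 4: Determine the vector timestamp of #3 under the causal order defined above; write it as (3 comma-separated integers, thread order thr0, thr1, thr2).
Answer: (0, 1, 1)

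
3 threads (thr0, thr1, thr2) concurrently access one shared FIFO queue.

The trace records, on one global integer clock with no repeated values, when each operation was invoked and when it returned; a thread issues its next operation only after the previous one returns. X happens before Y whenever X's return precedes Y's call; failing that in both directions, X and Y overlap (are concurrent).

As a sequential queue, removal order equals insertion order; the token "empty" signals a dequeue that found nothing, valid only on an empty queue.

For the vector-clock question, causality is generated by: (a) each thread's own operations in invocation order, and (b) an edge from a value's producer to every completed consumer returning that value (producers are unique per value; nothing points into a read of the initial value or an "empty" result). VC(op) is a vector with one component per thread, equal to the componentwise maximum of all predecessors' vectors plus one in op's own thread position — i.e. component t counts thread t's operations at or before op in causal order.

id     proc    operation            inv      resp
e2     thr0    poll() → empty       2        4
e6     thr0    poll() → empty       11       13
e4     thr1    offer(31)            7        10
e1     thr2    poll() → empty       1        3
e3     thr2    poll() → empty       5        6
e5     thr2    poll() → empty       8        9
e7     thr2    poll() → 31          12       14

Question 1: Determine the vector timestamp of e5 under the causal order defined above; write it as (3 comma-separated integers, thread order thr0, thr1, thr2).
Answer: (0, 0, 3)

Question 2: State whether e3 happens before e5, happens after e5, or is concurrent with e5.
Answer: before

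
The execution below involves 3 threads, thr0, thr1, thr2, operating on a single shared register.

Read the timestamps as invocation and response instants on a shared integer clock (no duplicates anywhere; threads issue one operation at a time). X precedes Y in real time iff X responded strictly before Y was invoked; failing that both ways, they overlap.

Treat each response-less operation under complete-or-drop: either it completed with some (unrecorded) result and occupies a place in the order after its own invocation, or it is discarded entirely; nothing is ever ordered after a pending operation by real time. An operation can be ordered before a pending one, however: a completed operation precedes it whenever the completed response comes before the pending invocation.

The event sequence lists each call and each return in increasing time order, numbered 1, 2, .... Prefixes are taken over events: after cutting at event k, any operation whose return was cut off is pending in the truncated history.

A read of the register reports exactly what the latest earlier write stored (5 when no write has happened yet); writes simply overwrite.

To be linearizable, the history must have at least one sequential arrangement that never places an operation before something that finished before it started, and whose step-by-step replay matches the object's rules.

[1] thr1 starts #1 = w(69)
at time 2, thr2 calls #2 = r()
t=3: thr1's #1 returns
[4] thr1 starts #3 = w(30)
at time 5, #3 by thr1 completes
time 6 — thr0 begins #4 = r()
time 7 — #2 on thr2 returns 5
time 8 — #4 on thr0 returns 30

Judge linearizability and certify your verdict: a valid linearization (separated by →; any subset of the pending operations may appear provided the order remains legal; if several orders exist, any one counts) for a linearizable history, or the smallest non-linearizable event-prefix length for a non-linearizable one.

linearizable — witness: #2 → #1 → #3 → #4

1. #2 r() → 5, leaving value 5
2. #1 w(69), leaving value 69
3. #3 w(30), leaving value 30
4. #4 r() → 30, leaving value 30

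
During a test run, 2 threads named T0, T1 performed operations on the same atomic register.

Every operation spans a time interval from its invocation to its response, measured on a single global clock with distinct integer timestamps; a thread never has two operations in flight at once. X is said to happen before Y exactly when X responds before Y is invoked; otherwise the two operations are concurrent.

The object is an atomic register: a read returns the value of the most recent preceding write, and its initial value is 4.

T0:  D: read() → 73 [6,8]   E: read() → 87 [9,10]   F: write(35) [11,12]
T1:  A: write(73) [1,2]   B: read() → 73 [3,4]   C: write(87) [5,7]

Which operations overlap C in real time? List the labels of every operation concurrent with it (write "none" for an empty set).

D

C spans [5,7]; an op avoiding the whole window 5..7 is ordered, any other is concurrent
A [1,2]: before
B [3,4]: before
D [6,8]: concurrent
E [9,10]: after
F [11,12]: after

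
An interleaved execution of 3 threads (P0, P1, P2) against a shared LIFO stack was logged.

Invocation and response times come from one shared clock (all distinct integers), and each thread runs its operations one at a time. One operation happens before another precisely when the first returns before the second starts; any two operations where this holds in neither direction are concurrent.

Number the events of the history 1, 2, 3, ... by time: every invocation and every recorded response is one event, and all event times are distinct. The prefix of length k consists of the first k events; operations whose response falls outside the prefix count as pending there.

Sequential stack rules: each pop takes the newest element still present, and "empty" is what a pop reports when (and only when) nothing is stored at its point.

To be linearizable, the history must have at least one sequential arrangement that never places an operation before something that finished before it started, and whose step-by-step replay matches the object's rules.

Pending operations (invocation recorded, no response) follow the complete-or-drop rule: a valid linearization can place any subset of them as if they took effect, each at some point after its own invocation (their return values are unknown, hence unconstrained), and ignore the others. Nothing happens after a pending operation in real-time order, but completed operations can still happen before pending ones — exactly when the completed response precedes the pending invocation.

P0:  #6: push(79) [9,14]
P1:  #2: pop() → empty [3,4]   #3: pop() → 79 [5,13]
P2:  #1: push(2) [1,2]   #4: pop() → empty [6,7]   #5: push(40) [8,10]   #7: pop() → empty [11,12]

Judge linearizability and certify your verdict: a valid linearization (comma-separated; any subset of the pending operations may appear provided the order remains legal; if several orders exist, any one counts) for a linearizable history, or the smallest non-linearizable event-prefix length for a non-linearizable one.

already the first 4 events (up to #2's response at time 4) admit no linearization; the first 3 still do
a single order respects real time; the 2 completed LIFO stack operations fail replay along it
e.g. #1, #2: illegal at step 2, since #2 pop() → empty cannot apply there

not linearizable — minimal violating prefix: 4 events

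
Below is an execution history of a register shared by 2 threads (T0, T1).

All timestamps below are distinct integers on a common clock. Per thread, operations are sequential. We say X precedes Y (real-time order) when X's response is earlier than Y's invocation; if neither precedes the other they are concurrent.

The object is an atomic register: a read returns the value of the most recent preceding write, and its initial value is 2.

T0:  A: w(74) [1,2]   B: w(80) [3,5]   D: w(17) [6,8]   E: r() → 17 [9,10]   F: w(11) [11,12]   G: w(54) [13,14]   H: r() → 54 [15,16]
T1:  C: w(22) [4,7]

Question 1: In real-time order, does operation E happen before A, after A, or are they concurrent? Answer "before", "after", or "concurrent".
after

E spans [9,10], A spans [1,2]
resp(A)=2 < inv(E)=9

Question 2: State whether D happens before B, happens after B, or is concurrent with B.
after

D spans [6,8], B spans [3,5]
resp(B)=5 < inv(D)=6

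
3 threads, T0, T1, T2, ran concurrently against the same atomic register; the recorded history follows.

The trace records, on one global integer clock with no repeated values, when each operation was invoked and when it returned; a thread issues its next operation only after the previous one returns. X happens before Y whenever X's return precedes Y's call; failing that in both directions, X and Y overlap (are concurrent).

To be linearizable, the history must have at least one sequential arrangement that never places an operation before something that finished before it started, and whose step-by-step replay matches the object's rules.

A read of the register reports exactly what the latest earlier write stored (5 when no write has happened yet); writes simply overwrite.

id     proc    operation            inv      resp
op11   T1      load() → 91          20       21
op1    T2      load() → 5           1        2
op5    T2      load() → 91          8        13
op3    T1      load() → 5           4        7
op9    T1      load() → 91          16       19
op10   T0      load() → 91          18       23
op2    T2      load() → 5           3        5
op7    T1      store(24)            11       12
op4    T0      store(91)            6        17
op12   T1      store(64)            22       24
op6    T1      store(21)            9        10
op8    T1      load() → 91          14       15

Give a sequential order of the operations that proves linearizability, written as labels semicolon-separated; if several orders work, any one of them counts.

op1; op2; op3; op6; op7; op4; op5; op8; op9; op10; op11; op12

1. op1 load() → 5, leaving value 5
2. op2 load() → 5, leaving value 5
3. op3 load() → 5, leaving value 5
4. op6 store(21), leaving value 21
5. op7 store(24), leaving value 24
6. op4 store(91), leaving value 91
7. op5 load() → 91, leaving value 91
8. op8 load() → 91, leaving value 91
9. op9 load() → 91, leaving value 91
10. op10 load() → 91, leaving value 91
11. op11 load() → 91, leaving value 91
12. op12 store(64), leaving value 64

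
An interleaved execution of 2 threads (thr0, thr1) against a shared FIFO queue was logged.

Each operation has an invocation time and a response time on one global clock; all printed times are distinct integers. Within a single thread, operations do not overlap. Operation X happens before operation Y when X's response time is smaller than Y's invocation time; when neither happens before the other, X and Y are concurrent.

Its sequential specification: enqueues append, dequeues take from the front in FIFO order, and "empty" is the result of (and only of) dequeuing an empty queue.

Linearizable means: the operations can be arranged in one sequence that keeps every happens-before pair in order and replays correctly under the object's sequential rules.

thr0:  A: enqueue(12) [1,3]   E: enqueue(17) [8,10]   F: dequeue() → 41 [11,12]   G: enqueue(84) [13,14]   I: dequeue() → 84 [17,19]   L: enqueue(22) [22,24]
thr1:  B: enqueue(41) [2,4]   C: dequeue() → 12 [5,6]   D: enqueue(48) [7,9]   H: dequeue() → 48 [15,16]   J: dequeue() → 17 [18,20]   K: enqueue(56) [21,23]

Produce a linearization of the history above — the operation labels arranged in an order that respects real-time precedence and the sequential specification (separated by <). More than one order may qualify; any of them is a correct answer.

A < B < C < D < E < F < G < H < J < I < K < L

step 1: A enqueue(12) — queue <12>
step 2: B enqueue(41) — queue <12,41>
step 3: C dequeue() → 12 — queue <41>
step 4: D enqueue(48) — queue <41,48>
step 5: E enqueue(17) — queue <41,48,17>
step 6: F dequeue() → 41 — queue <48,17>
step 7: G enqueue(84) — queue <48,17,84>
step 8: H dequeue() → 48 — queue <17,84>
step 9: J dequeue() → 17 — queue <84>
step 10: I dequeue() → 84 — queue <>
step 11: K enqueue(56) — queue <56>
step 12: L enqueue(22) — queue <56,22>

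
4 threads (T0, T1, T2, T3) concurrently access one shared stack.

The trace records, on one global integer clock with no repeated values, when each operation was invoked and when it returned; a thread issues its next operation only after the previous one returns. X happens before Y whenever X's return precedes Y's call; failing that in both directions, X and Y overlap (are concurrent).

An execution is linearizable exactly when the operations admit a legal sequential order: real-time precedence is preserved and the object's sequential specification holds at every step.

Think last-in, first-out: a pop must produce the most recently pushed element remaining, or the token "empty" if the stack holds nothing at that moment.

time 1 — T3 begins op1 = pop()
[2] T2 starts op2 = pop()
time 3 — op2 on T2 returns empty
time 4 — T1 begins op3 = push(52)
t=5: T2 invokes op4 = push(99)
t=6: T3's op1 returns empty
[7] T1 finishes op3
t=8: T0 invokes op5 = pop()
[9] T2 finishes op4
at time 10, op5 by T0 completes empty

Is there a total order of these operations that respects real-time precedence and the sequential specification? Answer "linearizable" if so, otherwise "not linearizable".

not linearizable

cut after 9 events: linearizable; cut after 10 events (op5 responds, time 10): not linearizable
checked exhaustively: 11 real-time-consistent orders of 5 completed operations, zero legal stack replays
one such order, op1, op2, op3, op4, op5, breaks at step 5 where op5 pop() → empty is illegal
one such order, op1, op2, op3, op5, op4, breaks at step 4 where op5 pop() → empty is illegal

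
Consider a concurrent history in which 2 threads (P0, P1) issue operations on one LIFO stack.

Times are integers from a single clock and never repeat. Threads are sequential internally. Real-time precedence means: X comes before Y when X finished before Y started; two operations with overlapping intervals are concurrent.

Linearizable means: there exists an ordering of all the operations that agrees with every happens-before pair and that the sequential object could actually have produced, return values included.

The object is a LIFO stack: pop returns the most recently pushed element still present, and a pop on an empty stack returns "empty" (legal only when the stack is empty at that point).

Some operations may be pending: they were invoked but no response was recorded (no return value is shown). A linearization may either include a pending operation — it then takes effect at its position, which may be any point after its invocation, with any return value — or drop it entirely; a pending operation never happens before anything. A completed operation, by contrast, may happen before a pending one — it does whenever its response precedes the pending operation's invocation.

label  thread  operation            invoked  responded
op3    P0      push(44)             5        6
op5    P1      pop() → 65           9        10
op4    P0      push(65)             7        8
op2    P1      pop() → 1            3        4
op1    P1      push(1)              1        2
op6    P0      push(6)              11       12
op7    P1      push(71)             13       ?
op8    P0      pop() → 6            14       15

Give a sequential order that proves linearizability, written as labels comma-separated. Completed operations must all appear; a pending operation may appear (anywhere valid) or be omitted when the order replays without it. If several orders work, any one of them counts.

op1, op2, op3, op4, op5, op6, op8

step 1: op1 push(1) — stack <1>
step 2: op2 pop() → 1 — stack <>
step 3: op3 push(44) — stack <44>
step 4: op4 push(65) — stack <44,65>
step 5: op5 pop() → 65 — stack <44>
step 6: op6 push(6) — stack <44,6>
step 7: op8 pop() → 6 — stack <44>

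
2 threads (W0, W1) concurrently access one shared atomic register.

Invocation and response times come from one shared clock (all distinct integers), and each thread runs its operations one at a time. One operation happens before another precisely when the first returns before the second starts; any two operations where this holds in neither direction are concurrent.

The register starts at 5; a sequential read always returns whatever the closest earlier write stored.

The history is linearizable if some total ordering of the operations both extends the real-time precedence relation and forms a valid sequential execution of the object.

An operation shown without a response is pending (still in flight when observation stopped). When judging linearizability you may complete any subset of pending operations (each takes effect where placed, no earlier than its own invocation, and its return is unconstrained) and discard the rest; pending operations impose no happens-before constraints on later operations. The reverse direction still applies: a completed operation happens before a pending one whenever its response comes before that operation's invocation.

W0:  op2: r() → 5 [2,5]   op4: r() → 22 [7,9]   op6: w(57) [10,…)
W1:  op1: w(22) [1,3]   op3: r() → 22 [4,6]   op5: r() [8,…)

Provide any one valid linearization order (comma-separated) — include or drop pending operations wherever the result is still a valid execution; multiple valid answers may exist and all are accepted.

op2, op1, op3, op4

after step 1 (op2 r() → 5): value 5
after step 2 (op1 w(22)): value 22
after step 3 (op3 r() → 22): value 22
after step 4 (op4 r() → 22): value 22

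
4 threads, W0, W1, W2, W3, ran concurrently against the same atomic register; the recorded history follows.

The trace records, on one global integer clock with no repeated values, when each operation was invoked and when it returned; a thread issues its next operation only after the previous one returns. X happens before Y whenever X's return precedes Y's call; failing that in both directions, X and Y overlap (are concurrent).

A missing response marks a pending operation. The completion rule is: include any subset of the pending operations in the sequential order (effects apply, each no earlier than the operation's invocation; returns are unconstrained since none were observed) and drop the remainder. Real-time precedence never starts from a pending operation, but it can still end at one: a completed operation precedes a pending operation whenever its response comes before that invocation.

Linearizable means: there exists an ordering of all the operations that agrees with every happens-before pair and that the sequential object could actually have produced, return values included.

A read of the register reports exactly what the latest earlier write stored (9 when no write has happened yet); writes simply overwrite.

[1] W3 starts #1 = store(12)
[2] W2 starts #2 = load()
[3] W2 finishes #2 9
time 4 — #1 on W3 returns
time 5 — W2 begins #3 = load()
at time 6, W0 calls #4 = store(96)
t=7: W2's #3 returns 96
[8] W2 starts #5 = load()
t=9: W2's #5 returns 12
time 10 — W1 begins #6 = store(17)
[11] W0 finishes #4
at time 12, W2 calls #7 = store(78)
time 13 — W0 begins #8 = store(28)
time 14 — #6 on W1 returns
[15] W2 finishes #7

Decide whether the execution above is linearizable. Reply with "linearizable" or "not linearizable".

not linearizable

prefix check: 1..8 passes, 1..9 fails once #5's time-9 response joins
real-time-consistent orders of the 4 completed operations: 2 — all fail the atomic register replay
completion choices over the 1 pending operation (#4) were checked; none helps
sample order #1, #2, #3, #5 (pending dropped) stalls at step 2 — #2 load() → 9 has no legal effect
sample order #2, #1, #3, #5 (pending dropped) stalls at step 3 — #3 load() → 96 has no legal effect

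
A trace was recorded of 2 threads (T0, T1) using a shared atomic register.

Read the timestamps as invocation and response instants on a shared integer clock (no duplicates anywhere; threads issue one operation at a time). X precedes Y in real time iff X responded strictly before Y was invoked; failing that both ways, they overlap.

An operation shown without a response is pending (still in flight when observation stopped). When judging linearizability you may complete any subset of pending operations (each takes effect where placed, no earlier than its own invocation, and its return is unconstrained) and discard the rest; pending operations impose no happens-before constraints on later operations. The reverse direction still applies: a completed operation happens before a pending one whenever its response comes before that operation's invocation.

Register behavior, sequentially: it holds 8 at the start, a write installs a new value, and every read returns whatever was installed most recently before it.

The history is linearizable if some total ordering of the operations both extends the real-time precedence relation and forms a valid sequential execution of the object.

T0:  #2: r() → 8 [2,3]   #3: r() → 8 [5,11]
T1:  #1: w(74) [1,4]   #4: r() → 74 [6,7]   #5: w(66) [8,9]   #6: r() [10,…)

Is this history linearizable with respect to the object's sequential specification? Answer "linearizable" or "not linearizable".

the violation lands at event 11, #3's response at time 11: events 1..10 linearize, events 1..11 do not
5 completed operations, 6 real-time-consistent orders — every atomic register replay fails
no escape via the 1 pending operation (#6): every completion choice fails
for example #1, #2, #3, #4, #5 (pending dropped) fails at step 2: #2 r() → 8 is not legal there
for example #1, #2, #4, #3, #5 (pending dropped) fails at step 2: #2 r() → 8 is not legal there

not linearizable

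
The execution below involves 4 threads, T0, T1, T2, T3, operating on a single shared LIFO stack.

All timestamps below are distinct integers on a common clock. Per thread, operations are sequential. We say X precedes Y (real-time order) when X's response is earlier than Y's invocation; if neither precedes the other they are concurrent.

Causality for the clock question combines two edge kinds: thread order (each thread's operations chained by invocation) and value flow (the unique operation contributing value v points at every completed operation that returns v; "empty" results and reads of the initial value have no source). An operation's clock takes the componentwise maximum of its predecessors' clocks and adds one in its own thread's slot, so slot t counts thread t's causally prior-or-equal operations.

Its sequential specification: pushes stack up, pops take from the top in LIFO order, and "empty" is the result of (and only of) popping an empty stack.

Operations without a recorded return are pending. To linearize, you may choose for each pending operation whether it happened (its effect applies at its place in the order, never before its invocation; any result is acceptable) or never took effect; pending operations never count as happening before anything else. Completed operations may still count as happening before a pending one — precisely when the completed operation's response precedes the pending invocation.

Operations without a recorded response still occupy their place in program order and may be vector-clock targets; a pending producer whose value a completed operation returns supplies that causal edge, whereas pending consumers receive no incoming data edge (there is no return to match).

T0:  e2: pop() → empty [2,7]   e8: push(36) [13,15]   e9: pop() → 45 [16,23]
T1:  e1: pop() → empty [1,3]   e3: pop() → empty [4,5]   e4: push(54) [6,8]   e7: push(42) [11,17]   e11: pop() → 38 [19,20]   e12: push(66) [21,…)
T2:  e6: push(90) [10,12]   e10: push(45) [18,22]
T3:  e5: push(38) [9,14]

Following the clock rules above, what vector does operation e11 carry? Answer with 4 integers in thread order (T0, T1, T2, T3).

(0, 5, 0, 1)

e5 (invocation 9): nothing precedes it; T3's component alone gives (0, 0, 0, 1)
e6 (invocation 10): nothing precedes it; T2's component alone gives (0, 0, 1, 0)
e1 (invocation 1): nothing precedes it; T1's component alone gives (0, 1, 0, 0)
e2 (invocation 2): nothing precedes it; T0's component alone gives (1, 0, 0, 0)
e10 (invocation 18): componentwise max over VC(e6)=(0, 0, 1, 0), +1 at T2, giving (0, 0, 2, 0)
e3 (invocation 4): componentwise max over VC(e1)=(0, 1, 0, 0), +1 at T1, giving (0, 2, 0, 0)
e8 (invocation 13): componentwise max over VC(e2)=(1, 0, 0, 0), +1 at T0, giving (2, 0, 0, 0)
e4 (invocation 6): componentwise max over VC(e3)=(0, 2, 0, 0), +1 at T1, giving (0, 3, 0, 0)
e7 (invocation 11): componentwise max over VC(e4)=(0, 3, 0, 0), +1 at T1, giving (0, 4, 0, 0)
e9 (invocation 16): componentwise max over VC(e8)=(2, 0, 0, 0), VC(e10)=(0, 0, 2, 0), +1 at T0, giving (3, 0, 2, 0)
e11 (invocation 19): componentwise max over VC(e5)=(0, 0, 0, 1), VC(e7)=(0, 4, 0, 0), +1 at T1, giving (0, 5, 0, 1)
e12 (invocation 21): componentwise max over VC(e11)=(0, 5, 0, 1), +1 at T1, giving (0, 6, 0, 1)
target: VC(e11) = (0, 5, 0, 1)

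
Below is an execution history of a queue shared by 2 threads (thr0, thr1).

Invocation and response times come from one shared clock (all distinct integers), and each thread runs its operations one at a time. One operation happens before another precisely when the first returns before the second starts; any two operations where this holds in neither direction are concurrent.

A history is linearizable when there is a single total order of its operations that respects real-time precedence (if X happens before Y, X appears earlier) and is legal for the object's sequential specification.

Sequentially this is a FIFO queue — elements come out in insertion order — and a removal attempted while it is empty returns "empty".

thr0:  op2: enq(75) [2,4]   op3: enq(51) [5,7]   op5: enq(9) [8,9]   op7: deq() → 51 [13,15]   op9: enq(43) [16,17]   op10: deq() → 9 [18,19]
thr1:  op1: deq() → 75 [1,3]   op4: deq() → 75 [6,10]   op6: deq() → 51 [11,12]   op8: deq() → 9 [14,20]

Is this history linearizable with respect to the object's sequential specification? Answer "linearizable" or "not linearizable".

not linearizable

already the first 10 events (up to op4's response at time 10) admit no linearization; the first 9 still do
real-time-consistent orders of the 5 completed operations: 6 — all fail the queue replay
e.g. op1, op2, op3, op4, op5: illegal at step 1, since op1 deq() → 75 cannot apply there
e.g. op1, op2, op3, op5, op4: illegal at step 1, since op1 deq() → 75 cannot apply there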